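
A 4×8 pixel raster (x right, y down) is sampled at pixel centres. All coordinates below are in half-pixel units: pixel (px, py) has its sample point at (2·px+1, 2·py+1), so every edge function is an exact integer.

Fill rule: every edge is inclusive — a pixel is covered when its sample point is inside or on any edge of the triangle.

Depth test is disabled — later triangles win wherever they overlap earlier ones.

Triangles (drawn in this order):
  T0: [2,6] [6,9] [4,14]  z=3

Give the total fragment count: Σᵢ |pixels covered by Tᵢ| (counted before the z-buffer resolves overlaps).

T0:
  2·area = 26
  edge (2, 6)→(6, 9): d=(4,3) inclusive
  edge (6, 9)→(4, 14): d=(-2,5) inclusive
  edge (4, 14)→(2, 6): d=(-2,-8) inclusive
    (1,3)@(3, 7): e=[1,19,6] → #
    (2,3)@(5, 7): e=[-5,9,22] → ·
    (1,4)@(3, 9): e=[9,15,2] → #
    (2,4)@(5, 9): e=[3,5,18] → #
    (3,4)@(7, 9): e=[-3,-5,34] → ·
    (1,5)@(3, 11): e=[17,11,-2] → ·
    (2,5)@(5, 11): e=[11,1,14] → #
    (3,5)@(7, 11): e=[5,-9,30] → ·
    (2,6)@(5, 13): e=[19,-3,10] → ·
  covered (4 px):
    · · · ·
    · · · ·
    · · · ·
    · # · ·
    · # # ·
    · · # ·
    · · · ·
    · · · ·

Result: 4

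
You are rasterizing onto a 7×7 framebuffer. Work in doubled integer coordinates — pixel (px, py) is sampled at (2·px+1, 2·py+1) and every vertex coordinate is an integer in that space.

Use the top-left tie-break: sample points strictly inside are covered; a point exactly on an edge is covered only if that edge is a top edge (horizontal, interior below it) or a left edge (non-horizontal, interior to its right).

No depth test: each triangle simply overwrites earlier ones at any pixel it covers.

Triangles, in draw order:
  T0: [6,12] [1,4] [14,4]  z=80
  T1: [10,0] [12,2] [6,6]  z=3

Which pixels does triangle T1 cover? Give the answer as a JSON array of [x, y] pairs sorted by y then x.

T0:
  2·area = 104
  edge (6, 12)→(1, 4): d=(-5,-8) top-left  bias=+0
  edge (1, 4)→(14, 4): d=(13,0) top-left  bias=+0
  edge (14, 4)→(6, 12): d=(-8,8) right/bottom  bias=-1
    (1,2)@(3, 5): e=[11,13,80] → #
    (2,2)@(5, 5): e=[27,13,64] → #
    (3,2)@(7, 5): e=[43,13,48] → #
    (4,2)@(9, 5): e=[59,13,32] → #
    (5,2)@(11, 5): e=[75,13,16] → #
    (6,2)@(13, 5): e=[91,13,0] → ·  [on edge]
    (1,3)@(3, 7): e=[1,39,64] → #
    (5,3)@(11, 7): e=[65,39,0] → ·  [on edge]
    (1,4)@(3, 9): e=[-9,65,48] → ·
    (2,4)@(5, 9): e=[7,65,32] → #
    (4,4)@(9, 9): e=[39,65,0] → ·  [on edge]
    (2,5)@(5, 11): e=[-3,91,16] → ·
    (3,5)@(7, 11): e=[13,91,0] → ·  [on edge]
    (2,6)@(5, 13): e=[-13,117,0] → ·  [on edge]
  covered (11 px):
    · · · · · · ·
    · · · · · · ·
    · # # # # # ·
    · # # # # · ·
    · · # # · · ·
    · · · · · · ·
    · · · · · · ·
T1:
  2·area = 20
  edge (10, 0)→(12, 2): d=(2,2) right/bottom  bias=-1
  edge (12, 2)→(6, 6): d=(-6,4) right/bottom  bias=-1
  edge (6, 6)→(10, 0): d=(4,-6) top-left  bias=+0
    (5,0)@(11, 1): e=[0,10,10] → ·  [on edge]
    (4,1)@(9, 3): e=[8,6,6] → #
    (5,1)@(11, 3): e=[4,-2,18] → ·
    (6,1)@(13, 3): e=[0,-10,30] → ·  [on edge]
    (3,2)@(7, 5): e=[16,2,2] → #
    (4,2)@(9, 5): e=[12,-6,14] → ·
    (3,3)@(7, 7): e=[20,-10,10] → ·
  covered (2 px):
    · · · · · · ·
    · · · · # · ·
    · · · # · · ·
    · · · · · · ·
    · · · · · · ·
    · · · · · · ·
    · · · · · · ·

Answer: [[4,1],[3,2]]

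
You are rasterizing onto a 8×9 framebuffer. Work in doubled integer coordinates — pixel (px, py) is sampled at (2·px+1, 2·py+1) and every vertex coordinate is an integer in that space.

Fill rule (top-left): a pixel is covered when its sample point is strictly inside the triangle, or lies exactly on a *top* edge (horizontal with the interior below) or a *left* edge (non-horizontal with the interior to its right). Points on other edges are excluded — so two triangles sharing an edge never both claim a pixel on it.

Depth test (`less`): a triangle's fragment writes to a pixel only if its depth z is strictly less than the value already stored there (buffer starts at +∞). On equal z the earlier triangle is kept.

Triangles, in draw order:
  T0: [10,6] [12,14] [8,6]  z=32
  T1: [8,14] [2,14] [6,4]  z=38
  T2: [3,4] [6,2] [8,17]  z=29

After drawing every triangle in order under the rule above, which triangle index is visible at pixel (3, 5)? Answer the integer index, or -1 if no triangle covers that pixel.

T0:
  2·area = 16
  edge (10, 6)→(12, 14): d=(2,8) right/bottom  bias=-1
  edge (12, 14)→(8, 6): d=(-4,-8) top-left  bias=+0
  edge (8, 6)→(10, 6): d=(2,0) top-left  bias=+0
    (4,3)@(9, 7): e=[10,4,2] → X
    (5,3)@(11, 7): e=[-6,20,2] → .
    (4,4)@(9, 9): e=[14,-4,6] → .
    (5,5)@(11, 11): e=[2,4,10] → X
    (6,5)@(13, 11): e=[-14,20,10] → .
    (5,6)@(11, 13): e=[6,-4,14] → .
  covered (2 px):
    . . . . . . . .
    . . . . . . . .
    . . . . . . . .
    . . . . X . . .
    . . . . . . . .
    . . . . . X . .
    . . . . . . . .
    . . . . . . . .
    . . . . . . . .
T1:
  2·area = 60
  edge (8, 14)→(2, 14): d=(-6,0) right/bottom  bias=-1
  edge (2, 14)→(6, 4): d=(4,-10) top-left  bias=+0
  edge (6, 4)→(8, 14): d=(2,10) right/bottom  bias=-1
    (2,3)@(5, 7): e=[42,2,16] → X
    (3,3)@(7, 7): e=[42,22,-4] → .
    (2,4)@(5, 9): e=[30,10,20] → X
    (3,4)@(7, 9): e=[30,30,0] → .  [on edge]
    (2,5)@(5, 11): e=[18,18,24] → X
    (3,5)@(7, 11): e=[18,38,4] → X
    (4,5)@(9, 11): e=[18,58,-16] → .
    (1,6)@(3, 13): e=[6,6,48] → X
    (4,6)@(9, 13): e=[6,66,-12] → .
    (1,7)@(3, 15): e=[-6,14,52] → .
    (2,7)@(5, 15): e=[-6,34,32] → .
    (3,7)@(7, 15): e=[-6,54,12] → .
  covered (7 px):
    . . . . . . . .
    . . . . . . . .
    . . . . . . . .
    . . X . . . . .
    . . X . . . . .
    . . X X . . . .
    . X X X . . . .
    . . . . . . . .
    . . . . . . . .
T2:
  2·area = 49
  edge (3, 4)→(6, 2): d=(3,-2) top-left  bias=+0
  edge (6, 2)→(8, 17): d=(2,15) right/bottom  bias=-1
  edge (8, 17)→(3, 4): d=(-5,-13) top-left  bias=+0
    (2,1)@(5, 3): e=[1,17,31] → X
    (3,1)@(7, 3): e=[5,-13,57] → .
    (2,2)@(5, 5): e=[7,21,21] → X
    (3,2)@(7, 5): e=[11,-9,47] → .
    (2,3)@(5, 7): e=[13,25,11] → X
    (3,3)@(7, 7): e=[17,-5,37] → .
    (2,4)@(5, 9): e=[19,29,1] → X
    (3,4)@(7, 9): e=[23,-1,27] → .
    (2,5)@(5, 11): e=[25,33,-9] → .
    (3,5)@(7, 11): e=[29,3,17] → X
    (4,5)@(9, 11): e=[33,-27,43] → .
    (3,6)@(7, 13): e=[35,7,7] → X
  covered (6 px):
    . . . . . . . .
    . . X . . . . .
    . . X . . . . .
    . . X . . . . .
    . . X . . . . .
    . . . X . . . .
    . . . X . . . .
    . . . . . . . .
    . . . . . . . .

Z-buffer (winner per pixel, '.' = empty):
  . . . . . . . .
  . . 2 . . . . .
  . . 2 . . . . .
  . . 2 . 0 . . .
  . . 2 . . . . .
  . . 1 2 . 0 . .
  . 1 1 2 . . . .
  . . . . . . . .
  . . . . . . . .

Final: 2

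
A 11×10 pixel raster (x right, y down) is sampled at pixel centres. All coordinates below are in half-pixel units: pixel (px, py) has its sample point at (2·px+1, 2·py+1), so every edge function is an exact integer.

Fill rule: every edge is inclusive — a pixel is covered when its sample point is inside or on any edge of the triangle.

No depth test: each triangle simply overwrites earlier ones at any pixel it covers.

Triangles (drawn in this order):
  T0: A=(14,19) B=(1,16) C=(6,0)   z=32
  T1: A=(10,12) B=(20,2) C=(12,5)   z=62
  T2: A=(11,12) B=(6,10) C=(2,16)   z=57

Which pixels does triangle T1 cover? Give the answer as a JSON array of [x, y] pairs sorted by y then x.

T0:
  2·area = 223
  edge (14, 19)→(1, 16): d=(-13,-3) inclusive
  edge (1, 16)→(6, 0): d=(5,-16) inclusive
  edge (6, 0)→(14, 19): d=(8,19) inclusive
    (3,1)@(7, 3): e=[187,31,5] → #
    (4,1)@(9, 3): e=[193,63,-33] → ·
    (2,2)@(5, 5): e=[155,9,59] → #
    (4,2)@(9, 5): e=[167,73,-17] → ·
    (2,3)@(5, 7): e=[129,19,75] → #
    (4,3)@(9, 7): e=[141,83,-1] → ·
    (2,4)@(5, 9): e=[103,29,91] → #
    (4,4)@(9, 9): e=[115,93,15] → #
    (5,4)@(11, 9): e=[121,125,-23] → ·
    (1,5)@(3, 11): e=[71,7,145] → #
    (5,5)@(11, 11): e=[95,135,-7] → ·
    (1,6)@(3, 13): e=[45,17,161] → #
  covered (26 px):
    · · · · · · · · · · ·
    · · · # · · · · · · ·
    · · # # · · · · · · ·
    · · # # · · · · · · ·
    · · # # # · · · · · ·
    · # # # # · · · · · ·
    · # # # # # · · · · ·
    · # # # # # · · · · ·
    · · · # # # # · · · ·
    · · · · · · · · · · ·
T1:
  2·area = 50  (B↔C swapped to make it positive)
  edge (10, 12)→(12, 5): d=(2,-7) inclusive
  edge (12, 5)→(20, 2): d=(8,-3) inclusive
  edge (20, 2)→(10, 12): d=(-10,10) inclusive
    (10,0)@(21, 1): e=[55,-5,0] → ·  [on edge]
    (9,1)@(19, 3): e=[45,5,0] → #  [on edge]
    (10,1)@(21, 3): e=[59,11,-20] → ·
    (6,2)@(13, 5): e=[7,3,40] → #
    (7,2)@(15, 5): e=[21,9,20] → #
    (8,2)@(17, 5): e=[35,15,0] → #  [on edge]
    (9,2)@(19, 5): e=[49,21,-20] → ·
    (6,3)@(13, 7): e=[11,19,20] → #
    (7,3)@(15, 7): e=[25,25,0] → #  [on edge]
    (8,3)@(17, 7): e=[39,31,-20] → ·
    (5,4)@(11, 9): e=[1,29,20] → #
    (6,4)@(13, 9): e=[15,35,0] → #  [on edge]
    (5,5)@(11, 11): e=[5,45,0] → #  [on edge]
    (4,6)@(9, 13): e=[-5,55,0] → ·  [on edge]
    (3,7)@(7, 15): e=[-15,65,0] → ·  [on edge]
    (2,8)@(5, 17): e=[-25,75,0] → ·  [on edge]
    (1,9)@(3, 19): e=[-35,85,0] → ·  [on edge]
  covered (9 px):
    · · · · · · · · · · ·
    · · · · · · · · · # ·
    · · · · · · # # # · ·
    · · · · · · # # · · ·
    · · · · · # # · · · ·
    · · · · · # · · · · ·
    · · · · · · · · · · ·
    · · · · · · · · · · ·
    · · · · · · · · · · ·
    · · · · · · · · · · ·
T2:
  2·area = 38  (B↔C swapped to make it positive)
  edge (11, 12)→(2, 16): d=(-9,4) inclusive
  edge (2, 16)→(6, 10): d=(4,-6) inclusive
  edge (6, 10)→(11, 12): d=(5,2) inclusive
    (3,5)@(7, 11): e=[25,10,3] → #
    (4,5)@(9, 11): e=[17,22,-1] → ·
    (2,6)@(5, 13): e=[15,6,17] → #
    (4,6)@(9, 13): e=[-1,30,9] → ·
    (1,7)@(3, 15): e=[5,2,31] → #
    (2,7)@(5, 15): e=[-3,14,27] → ·
    (3,7)@(7, 15): e=[-11,26,23] → ·
    (1,8)@(3, 17): e=[-13,10,41] → ·
  covered (4 px):
    · · · · · · · · · · ·
    · · · · · · · · · · ·
    · · · · · · · · · · ·
    · · · · · · · · · · ·
    · · · · · · · · · · ·
    · · · # · · · · · · ·
    · · # # · · · · · · ·
    · # · · · · · · · · ·
    · · · · · · · · · · ·
    · · · · · · · · · · ·

Answer: [[9,1],[6,2],[7,2],[8,2],[6,3],[7,3],[5,4],[6,4],[5,5]]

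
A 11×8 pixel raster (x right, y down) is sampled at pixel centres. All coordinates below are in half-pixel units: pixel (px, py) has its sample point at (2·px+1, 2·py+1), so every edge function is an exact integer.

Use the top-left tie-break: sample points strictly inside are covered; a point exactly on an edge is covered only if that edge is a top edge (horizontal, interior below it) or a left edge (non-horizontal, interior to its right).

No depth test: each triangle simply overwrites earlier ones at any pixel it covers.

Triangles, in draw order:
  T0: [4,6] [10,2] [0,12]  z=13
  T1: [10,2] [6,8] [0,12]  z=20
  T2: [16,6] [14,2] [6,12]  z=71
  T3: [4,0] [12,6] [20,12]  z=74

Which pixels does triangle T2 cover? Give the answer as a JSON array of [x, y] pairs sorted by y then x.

T0:
  2·area = 20
  edge (4, 6)→(10, 2): d=(6,-4) top-left  bias=+0
  edge (10, 2)→(0, 12): d=(-10,10) right/bottom  bias=-1
  edge (0, 12)→(4, 6): d=(4,-6) top-left  bias=+0
    (5,0)@(11, 1): e=[-2,0,22] → ·  [on edge]
    (4,1)@(9, 3): e=[2,0,18] → ·  [on edge]
    (3,2)@(7, 5): e=[6,0,14] → ·  [on edge]
    (2,3)@(5, 7): e=[10,0,10] → ·  [on edge]
    (1,4)@(3, 9): e=[14,0,6] → ·  [on edge]
    (0,5)@(1, 11): e=[18,0,2] → ·  [on edge]
  covered (0 px):
    · · · · · · · · · · ·
    · · · · · · · · · · ·
    · · · · · · · · · · ·
    · · · · · · · · · · ·
    · · · · · · · · · · ·
    · · · · · · · · · · ·
    · · · · · · · · · · ·
    · · · · · · · · · · ·
T1:
  2·area = 20
  edge (10, 2)→(6, 8): d=(-4,6) right/bottom  bias=-1
  edge (6, 8)→(0, 12): d=(-6,4) right/bottom  bias=-1
  edge (0, 12)→(10, 2): d=(10,-10) top-left  bias=+0
    (5,0)@(11, 1): e=[-2,22,0] → ·  [on edge]
    (4,1)@(9, 3): e=[2,18,0] → #  [on edge]
    (5,1)@(11, 3): e=[-10,10,20] → ·
    (3,2)@(7, 5): e=[6,14,0] → #  [on edge]
    (4,2)@(9, 5): e=[-6,6,20] → ·
    (2,3)@(5, 7): e=[10,10,0] → #  [on edge]
    (3,3)@(7, 7): e=[-2,2,20] → ·
    (1,4)@(3, 9): e=[14,6,0] → #  [on edge]
    (2,4)@(5, 9): e=[2,-2,20] → ·
    (0,5)@(1, 11): e=[18,2,0] → #  [on edge]
    (1,5)@(3, 11): e=[6,-6,20] → ·
    (0,6)@(1, 13): e=[10,-10,20] → ·
  covered (5 px):
    · · · · · · · · · · ·
    · · · · # · · · · · ·
    · · · # · · · · · · ·
    · · # · · · · · · · ·
    · # · · · · · · · · ·
    # · · · · · · · · · ·
    · · · · · · · · · · ·
    · · · · · · · · · · ·
T2:
  2·area = 52  (B↔C swapped to make it positive)
  edge (16, 6)→(6, 12): d=(-10,6) right/bottom  bias=-1
  edge (6, 12)→(14, 2): d=(8,-10) top-left  bias=+0
  edge (14, 2)→(16, 6): d=(2,4) right/bottom  bias=-1
    (10,1)@(21, 3): e=[0,78,-26] → ·  [on edge]
    (6,2)@(13, 5): e=[28,14,10] → #
    (7,2)@(15, 5): e=[16,34,2] → #
    (8,2)@(17, 5): e=[4,54,-6] → ·
    (5,3)@(11, 7): e=[20,10,22] → #
    (7,3)@(15, 7): e=[-4,50,6] → ·
    (4,4)@(9, 9): e=[12,6,34] → #
    (5,4)@(11, 9): e=[0,26,26] → ·  [on edge]
    (6,4)@(13, 9): e=[-12,46,18] → ·
    (3,5)@(7, 11): e=[4,2,46] → #
    (4,5)@(9, 11): e=[-8,22,38] → ·
    (3,6)@(7, 13): e=[-16,18,50] → ·
    (0,7)@(1, 15): e=[0,-26,78] → ·  [on edge]
  covered (6 px):
    · · · · · · · · · · ·
    · · · · · · · · · · ·
    · · · · · · # # · · ·
    · · · · · # # · · · ·
    · · · · # · · · · · ·
    · · · # · · · · · · ·
    · · · · · · · · · · ·
    · · · · · · · · · · ·
T3:
  degenerate (2·area = 0) — covers nothing

Result: [[6,2],[7,2],[5,3],[6,3],[4,4],[3,5]]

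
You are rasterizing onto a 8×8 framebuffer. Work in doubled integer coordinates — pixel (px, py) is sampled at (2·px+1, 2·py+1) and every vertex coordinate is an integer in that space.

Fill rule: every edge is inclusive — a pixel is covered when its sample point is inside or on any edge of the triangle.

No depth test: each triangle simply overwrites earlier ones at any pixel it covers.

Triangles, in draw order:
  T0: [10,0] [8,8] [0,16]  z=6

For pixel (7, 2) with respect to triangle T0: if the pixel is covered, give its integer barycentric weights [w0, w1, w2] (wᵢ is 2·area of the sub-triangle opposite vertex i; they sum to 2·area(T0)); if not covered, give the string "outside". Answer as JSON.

T0:
  2·area = 48
  edge (10, 0)→(8, 8): d=(-2,8) inclusive
  edge (8, 8)→(0, 16): d=(-8,8) inclusive
  edge (0, 16)→(10, 0): d=(10,-16) inclusive
    (7,0)@(15, 1): e=[-42,0,90] → .  [on edge]
    (4,1)@(9, 3): e=[2,32,14] → X
    (5,1)@(11, 3): e=[-14,16,46] → .
    (6,1)@(13, 3): e=[-30,0,78] → .  [on edge]
    (3,2)@(7, 5): e=[14,32,2] → X
    (4,2)@(9, 5): e=[-2,16,34] → .
    (5,2)@(11, 5): e=[-18,0,66] → .  [on edge]
    (3,3)@(7, 7): e=[10,16,22] → X
    (4,3)@(9, 7): e=[-6,0,54] → .  [on edge]
    (2,4)@(5, 9): e=[22,16,10] → X
    (3,4)@(7, 9): e=[6,0,42] → X  [on edge]
    (4,4)@(9, 9): e=[-10,-16,74] → .
    (2,5)@(5, 11): e=[18,0,30] → X  [on edge]
    (1,6)@(3, 13): e=[30,0,18] → X  [on edge]
    (0,7)@(1, 15): e=[42,0,6] → X  [on edge]
  covered (8 px):
    . . . . . . . .
    . . . . X . . .
    . . . X . . . .
    . . . X . . . .
    . . X X . . . .
    . . X . . . . .
    . X . . . . . .
    X . . . . . . .

Final: "outside"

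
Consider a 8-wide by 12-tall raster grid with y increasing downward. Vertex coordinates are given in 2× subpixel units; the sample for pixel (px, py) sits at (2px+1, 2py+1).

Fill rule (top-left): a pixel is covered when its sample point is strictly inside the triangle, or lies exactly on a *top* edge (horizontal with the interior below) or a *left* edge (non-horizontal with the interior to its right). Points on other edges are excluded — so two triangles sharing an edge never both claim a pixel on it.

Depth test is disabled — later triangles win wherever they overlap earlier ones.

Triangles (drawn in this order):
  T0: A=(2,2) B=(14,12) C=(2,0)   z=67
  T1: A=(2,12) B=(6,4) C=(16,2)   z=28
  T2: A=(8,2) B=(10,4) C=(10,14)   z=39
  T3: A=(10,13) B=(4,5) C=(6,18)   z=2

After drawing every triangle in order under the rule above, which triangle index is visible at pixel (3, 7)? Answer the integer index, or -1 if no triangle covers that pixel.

T0:
  2·area = 24  (B↔C swapped to make it positive)
  edge (2, 2)→(2, 0): d=(0,-2) top-left  bias=+0
  edge (2, 0)→(14, 12): d=(12,12) right/bottom  bias=-1
  edge (14, 12)→(2, 2): d=(-12,-10) top-left  bias=+0
    (1,0)@(3, 1): e=[2,0,22] → ·  [on edge]
    (2,1)@(5, 3): e=[6,0,18] → ·  [on edge]
    (3,2)@(7, 5): e=[10,0,14] → ·  [on edge]
    (4,3)@(9, 7): e=[14,0,10] → ·  [on edge]
    (5,4)@(11, 9): e=[18,0,6] → ·  [on edge]
    (6,5)@(13, 11): e=[22,0,2] → ·  [on edge]
    (7,6)@(15, 13): e=[26,0,-2] → ·  [on edge]
  covered (0 px):
    · · · · · · · ·
    · · · · · · · ·
    · · · · · · · ·
    · · · · · · · ·
    · · · · · · · ·
    · · · · · · · ·
    · · · · · · · ·
    · · · · · · · ·
    · · · · · · · ·
    · · · · · · · ·
    · · · · · · · ·
    · · · · · · · ·
T1:
  2·area = 72
  edge (2, 12)→(6, 4): d=(4,-8) top-left  bias=+0
  edge (6, 4)→(16, 2): d=(10,-2) top-left  bias=+0
  edge (16, 2)→(2, 12): d=(-14,10) right/bottom  bias=-1
    (5,1)@(11, 3): e=[36,0,36] → #  [on edge]
    (6,1)@(13, 3): e=[52,4,16] → #
    (7,1)@(15, 3): e=[68,8,-4] → ·
    (0,2)@(1, 5): e=[-36,0,108] → ·  [on edge]
    (3,2)@(7, 5): e=[12,12,48] → #
    (4,2)@(9, 5): e=[28,16,28] → #
    (6,2)@(13, 5): e=[60,24,-12] → ·
    (2,3)@(5, 7): e=[4,28,40] → #
    (4,3)@(9, 7): e=[36,36,0] → ·  [on edge]
    (5,3)@(11, 7): e=[52,40,-20] → ·
    (2,4)@(5, 9): e=[12,48,12] → #
    (3,4)@(7, 9): e=[28,52,-8] → ·
  covered (9 px):
    · · · · · · · ·
    · · · · · # # ·
    · · · # # # · ·
    · · # # · · · ·
    · · # · · · · ·
    · # · · · · · ·
    · · · · · · · ·
    · · · · · · · ·
    · · · · · · · ·
    · · · · · · · ·
    · · · · · · · ·
    · · · · · · · ·
T2:
  2·area = 20
  edge (8, 2)→(10, 4): d=(2,2) right/bottom  bias=-1
  edge (10, 4)→(10, 14): d=(0,10) right/bottom  bias=-1
  edge (10, 14)→(8, 2): d=(-2,-12) top-left  bias=+0
    (3,0)@(7, 1): e=[0,30,-10] → ·  [on edge]
    (4,1)@(9, 3): e=[0,10,10] → ·  [on edge]
    (4,2)@(9, 5): e=[4,10,6] → #
    (5,2)@(11, 5): e=[0,-10,30] → ·  [on edge]
    (4,3)@(9, 7): e=[8,10,2] → #
    (5,3)@(11, 7): e=[4,-10,26] → ·
    (6,3)@(13, 7): e=[0,-30,50] → ·  [on edge]
    (4,4)@(9, 9): e=[12,10,-2] → ·
    (7,4)@(15, 9): e=[0,-50,70] → ·  [on edge]
  covered (2 px):
    · · · · · · · ·
    · · · · · · · ·
    · · · · # · · ·
    · · · · # · · ·
    · · · · · · · ·
    · · · · · · · ·
    · · · · · · · ·
    · · · · · · · ·
    · · · · · · · ·
    · · · · · · · ·
    · · · · · · · ·
    · · · · · · · ·
T3:
  2·area = 62  (B↔C swapped to make it positive)
  edge (10, 13)→(6, 18): d=(-4,5) right/bottom  bias=-1
  edge (6, 18)→(4, 5): d=(-2,-13) top-left  bias=+0
  edge (4, 5)→(10, 13): d=(6,8) right/bottom  bias=-1
    (0,0)@(1, 1): e=[93,-31,0] → ·  [on edge]
    (2,3)@(5, 7): e=[49,9,4] → #
    (3,3)@(7, 7): e=[39,35,-12] → ·
    (2,4)@(5, 9): e=[41,5,16] → #
    (3,4)@(7, 9): e=[31,31,0] → ·  [on edge]
    (2,5)@(5, 11): e=[33,1,28] → #
    (3,5)@(7, 11): e=[23,27,12] → #
    (4,5)@(9, 11): e=[13,53,-4] → ·
    (2,6)@(5, 13): e=[25,-3,40] → ·
    (3,6)@(7, 13): e=[15,23,24] → #
    (4,6)@(9, 13): e=[5,49,8] → #
    (5,6)@(11, 13): e=[-5,75,-8] → ·
    (6,8)@(13, 17): e=[-31,93,0] → ·  [on edge]
  covered (7 px):
    · · · · · · · ·
    · · · · · · · ·
    · · · · · · · ·
    · · # · · · · ·
    · · # · · · · ·
    · · # # · · · ·
    · · · # # · · ·
    · · · # · · · ·
    · · · · · · · ·
    · · · · · · · ·
    · · · · · · · ·
    · · · · · · · ·

Z-buffer (winner per pixel, '.' = empty):
  . . . . . . . .
  . . . . . 1 1 .
  . . . 1 2 1 . .
  . . 3 1 2 . . .
  . . 3 . . . . .
  . 1 3 3 . . . .
  . . . 3 3 . . .
  . . . 3 . . . .
  . . . . . . . .
  . . . . . . . .
  . . . . . . . .
  . . . . . . . .

Final: 3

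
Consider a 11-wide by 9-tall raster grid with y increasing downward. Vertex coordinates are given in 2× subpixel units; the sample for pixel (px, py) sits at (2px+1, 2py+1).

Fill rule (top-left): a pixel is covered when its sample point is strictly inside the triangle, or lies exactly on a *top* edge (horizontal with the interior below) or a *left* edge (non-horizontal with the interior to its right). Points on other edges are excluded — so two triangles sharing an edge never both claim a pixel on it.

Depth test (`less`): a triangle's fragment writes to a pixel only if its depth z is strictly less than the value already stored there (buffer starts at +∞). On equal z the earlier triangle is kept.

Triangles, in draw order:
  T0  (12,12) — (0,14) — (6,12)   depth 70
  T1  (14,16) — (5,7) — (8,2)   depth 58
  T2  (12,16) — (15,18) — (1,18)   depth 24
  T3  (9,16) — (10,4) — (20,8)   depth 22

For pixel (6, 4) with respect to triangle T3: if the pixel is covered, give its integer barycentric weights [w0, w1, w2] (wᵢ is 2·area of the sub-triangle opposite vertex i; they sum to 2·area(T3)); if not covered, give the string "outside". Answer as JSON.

T0:
  2·area = 12
  edge (12, 12)→(0, 14): d=(-12,2) right/bottom  bias=-1
  edge (0, 14)→(6, 12): d=(6,-2) top-left  bias=+0
  edge (6, 12)→(12, 12): d=(6,0) top-left  bias=+0
    (10,3)@(21, 7): e=[42,0,-30] → ·  [on edge]
    (7,4)@(15, 9): e=[30,0,-18] → ·  [on edge]
    (4,5)@(9, 11): e=[18,0,-6] → ·  [on edge]
    (1,6)@(3, 13): e=[6,0,6] → #  [on edge]
    (2,6)@(5, 13): e=[2,4,6] → #
    (3,6)@(7, 13): e=[-2,8,6] → ·
    (1,7)@(3, 15): e=[-18,12,18] → ·
    (2,7)@(5, 15): e=[-22,16,18] → ·
  covered (2 px):
    · · · · · · · · · · ·
    · · · · · · · · · · ·
    · · · · · · · · · · ·
    · · · · · · · · · · ·
    · · · · · · · · · · ·
    · · · · · · · · · · ·
    · # # · · · · · · · ·
    · · · · · · · · · · ·
    · · · · · · · · · · ·
T1:
  2·area = 72
  edge (14, 16)→(5, 7): d=(-9,-9) top-left  bias=+0
  edge (5, 7)→(8, 2): d=(3,-5) top-left  bias=+0
  edge (8, 2)→(14, 16): d=(6,14) right/bottom  bias=-1
    (0,1)@(1, 3): e=[0,-32,104] → ·  [on edge]
    (1,2)@(3, 5): e=[0,-16,88] → ·  [on edge]
    (3,2)@(7, 5): e=[36,4,32] → #
    (4,2)@(9, 5): e=[54,14,4] → #
    (5,2)@(11, 5): e=[72,24,-24] → ·
    (2,3)@(5, 7): e=[0,0,72] → #  [on edge]
    (5,3)@(11, 7): e=[54,30,-12] → ·
    (2,4)@(5, 9): e=[-18,6,84] → ·
    (3,4)@(7, 9): e=[0,16,56] → #  [on edge]
    (5,4)@(11, 9): e=[36,36,0] → ·  [on edge]
    (3,5)@(7, 11): e=[-18,22,68] → ·
    (4,5)@(9, 11): e=[0,32,40] → #  [on edge]
    (5,6)@(11, 13): e=[0,48,24] → #  [on edge]
    (6,7)@(13, 15): e=[0,64,8] → #  [on edge]
    (7,8)@(15, 17): e=[0,80,-8] → ·  [on edge]
  covered (11 px):
    · · · · · · · · · · ·
    · · · · · · · · · · ·
    · · · # # · · · · · ·
    · · # # # · · · · · ·
    · · · # # · · · · · ·
    · · · · # # · · · · ·
    · · · · · # · · · · ·
    · · · · · · # · · · ·
    · · · · · · · · · · ·
T2:
  2·area = 28
  edge (12, 16)→(15, 18): d=(3,2) right/bottom  bias=-1
  edge (15, 18)→(1, 18): d=(-14,0) right/bottom  bias=-1
  edge (1, 18)→(12, 16): d=(11,-2) top-left  bias=+0
    (3,8)@(7, 17): e=[13,14,1] → #
    (4,8)@(9, 17): e=[9,14,5] → #
    (5,8)@(11, 17): e=[5,14,9] → #
    (6,8)@(13, 17): e=[1,14,13] → #
    (7,8)@(15, 17): e=[-3,14,17] → ·
  covered (4 px):
    · · · · · · · · · · ·
    · · · · · · · · · · ·
    · · · · · · · · · · ·
    · · · · · · · · · · ·
    · · · · · · · · · · ·
    · · · · · · · · · · ·
    · · · · · · · · · · ·
    · · · · · · · · · · ·
    · · · # # # # · · · ·
T3:
  2·area = 124
  edge (9, 16)→(10, 4): d=(1,-12) top-left  bias=+0
  edge (10, 4)→(20, 8): d=(10,4) right/bottom  bias=-1
  edge (20, 8)→(9, 16): d=(-11,8) right/bottom  bias=-1
    (5,2)@(11, 5): e=[13,6,105] → #
    (6,2)@(13, 5): e=[37,-2,89] → ·
    (5,3)@(11, 7): e=[15,26,83] → #
    (6,3)@(13, 7): e=[39,18,67] → #
    (7,3)@(15, 7): e=[63,10,51] → #
    (8,3)@(17, 7): e=[87,2,35] → #
    (9,3)@(19, 7): e=[111,-6,19] → ·
    (5,4)@(11, 9): e=[17,46,61] → #
    (9,4)@(19, 9): e=[113,14,-3] → ·
    (5,5)@(11, 11): e=[19,66,39] → #
    (8,5)@(17, 11): e=[91,42,-9] → ·
    (5,6)@(11, 13): e=[21,86,17] → #
  covered (14 px):
    · · · · · · · · · · ·
    · · · · · · · · · · ·
    · · · · · # · · · · ·
    · · · · · # # # # · ·
    · · · · · # # # # · ·
    · · · · · # # # · · ·
    · · · · · # # · · · ·
    · · · · · · · · · · ·
    · · · · · · · · · · ·

Result: [38,45,41]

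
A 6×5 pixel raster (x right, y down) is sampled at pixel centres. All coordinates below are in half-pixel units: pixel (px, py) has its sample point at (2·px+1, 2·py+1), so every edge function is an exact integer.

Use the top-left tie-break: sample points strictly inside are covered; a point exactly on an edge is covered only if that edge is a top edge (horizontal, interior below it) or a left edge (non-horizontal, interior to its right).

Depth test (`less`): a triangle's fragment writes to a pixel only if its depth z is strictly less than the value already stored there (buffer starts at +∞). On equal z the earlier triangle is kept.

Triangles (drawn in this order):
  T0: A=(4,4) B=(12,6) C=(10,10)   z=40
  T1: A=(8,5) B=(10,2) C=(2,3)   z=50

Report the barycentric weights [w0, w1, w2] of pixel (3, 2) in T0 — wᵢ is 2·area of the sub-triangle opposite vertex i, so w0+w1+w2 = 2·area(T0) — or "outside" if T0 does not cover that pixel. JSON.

T0:
  2·area = 36
  edge (4, 4)→(12, 6): d=(8,2) right/bottom  bias=-1
  edge (12, 6)→(10, 10): d=(-2,4) right/bottom  bias=-1
  edge (10, 10)→(4, 4): d=(-6,-6) top-left  bias=+0
    (0,0)@(1, 1): e=[-18,54,0] → .  [on edge]
    (1,1)@(3, 3): e=[-6,42,0] → .  [on edge]
    (2,2)@(5, 5): e=[6,30,0] → X  [on edge]
    (3,2)@(7, 5): e=[2,22,12] → X
    (4,2)@(9, 5): e=[-2,14,24] → .
    (2,3)@(5, 7): e=[22,26,-12] → .
    (3,3)@(7, 7): e=[18,18,0] → X  [on edge]
    (4,3)@(9, 7): e=[14,10,12] → X
    (5,3)@(11, 7): e=[10,2,24] → X
    (3,4)@(7, 9): e=[34,14,-12] → .
    (4,4)@(9, 9): e=[30,6,0] → X  [on edge]
    (5,4)@(11, 9): e=[26,-2,12] → .
  covered (6 px):
    . . . . . .
    . . . . . .
    . . X X . .
    . . . X X X
    . . . . X .
T1:
  2·area = 22  (B↔C swapped to make it positive)
  edge (8, 5)→(2, 3): d=(-6,-2) top-left  bias=+0
  edge (2, 3)→(10, 2): d=(8,-1) top-left  bias=+0
  edge (10, 2)→(8, 5): d=(-2,3) right/bottom  bias=-1
    (1,1)@(3, 3): e=[2,1,19] → X
    (2,1)@(5, 3): e=[6,3,13] → X
    (3,1)@(7, 3): e=[10,5,7] → X
    (4,1)@(9, 3): e=[14,7,1] → X
    (5,1)@(11, 3): e=[18,9,-5] → .
    (1,2)@(3, 5): e=[-10,17,15] → .
    (2,2)@(5, 5): e=[-6,19,9] → .
    (3,2)@(7, 5): e=[-2,21,3] → .
    (4,2)@(9, 5): e=[2,23,-3] → .
  covered (4 px):
    . . . . . .
    . X X X X .
    . . . . . .
    . . . . . .
    . . . . . .

Answer: [22,12,2]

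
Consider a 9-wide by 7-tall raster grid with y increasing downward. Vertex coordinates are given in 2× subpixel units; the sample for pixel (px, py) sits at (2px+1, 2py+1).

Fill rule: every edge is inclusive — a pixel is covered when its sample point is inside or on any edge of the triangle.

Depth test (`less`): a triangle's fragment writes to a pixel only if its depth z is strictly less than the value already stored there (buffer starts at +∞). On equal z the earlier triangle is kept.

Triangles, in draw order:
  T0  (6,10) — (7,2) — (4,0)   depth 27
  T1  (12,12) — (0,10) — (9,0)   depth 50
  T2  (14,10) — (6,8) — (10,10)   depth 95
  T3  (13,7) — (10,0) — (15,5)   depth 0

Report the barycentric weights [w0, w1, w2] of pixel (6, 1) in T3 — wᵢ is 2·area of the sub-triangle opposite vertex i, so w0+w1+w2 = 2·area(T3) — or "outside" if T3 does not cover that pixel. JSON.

T0:
  2·area = 26  (B↔C swapped to make it positive)
  edge (6, 10)→(4, 0): d=(-2,-10) inclusive
  edge (4, 0)→(7, 2): d=(3,2) inclusive
  edge (7, 2)→(6, 10): d=(-1,8) inclusive
    (2,0)@(5, 1): e=[8,1,17] → █
    (3,0)@(7, 1): e=[28,-3,1] → ·
    (2,1)@(5, 3): e=[4,7,15] → █
    (3,1)@(7, 3): e=[24,3,-1] → ·
    (2,2)@(5, 5): e=[0,13,13] → █  [on edge]
    (3,2)@(7, 5): e=[20,9,-3] → ·
    (2,3)@(5, 7): e=[-4,19,11] → ·
  covered (3 px):
    · · █ · · · · · ·
    · · █ · · · · · ·
    · · █ · · · · · ·
    · · · · · · · · ·
    · · · · · · · · ·
    · · · · · · · · ·
    · · · · · · · · ·
T1:
  2·area = 138
  edge (12, 12)→(0, 10): d=(-12,-2) inclusive
  edge (0, 10)→(9, 0): d=(9,-10) inclusive
  edge (9, 0)→(12, 12): d=(3,12) inclusive
    (4,0)@(9, 1): e=[126,9,3] → █
    (5,0)@(11, 1): e=[130,29,-21] → ·
    (3,1)@(7, 3): e=[98,7,33] → █
    (5,1)@(11, 3): e=[106,47,-15] → ·
    (2,2)@(5, 5): e=[70,5,63] → █
    (5,2)@(11, 5): e=[82,65,-9] → ·
    (1,3)@(3, 7): e=[42,3,93] → █
    (5,3)@(11, 7): e=[58,83,-3] → ·
    (0,4)@(1, 9): e=[14,1,123] → █
    (5,4)@(11, 9): e=[34,101,3] → █
    (6,4)@(13, 9): e=[38,121,-21] → ·
    (0,5)@(1, 11): e=[-10,19,129] → ·
  covered (19 px):
    · · · · █ · · · ·
    · · · █ █ · · · ·
    · · █ █ █ · · · ·
    · █ █ █ █ · · · ·
    █ █ █ █ █ █ · · ·
    · · · █ █ █ · · ·
    · · · · · · · · ·
T2:
  2·area = 8  (B↔C swapped to make it positive)
  edge (14, 10)→(10, 10): d=(-4,0) inclusive
  edge (10, 10)→(6, 8): d=(-4,-2) inclusive
  edge (6, 8)→(14, 10): d=(8,2) inclusive
    (4,4)@(9, 9): e=[4,2,2] → █
    (5,4)@(11, 9): e=[4,6,-2] → ·
    (4,5)@(9, 11): e=[-4,-6,18] → ·
  covered (1 px):
    · · · · · · · · ·
    · · · · · · · · ·
    · · · · · · · · ·
    · · · · · · · · ·
    · · · · █ · · · ·
    · · · · · · · · ·
    · · · · · · · · ·
T3:
  2·area = 20
  edge (13, 7)→(10, 0): d=(-3,-7) inclusive
  edge (10, 0)→(15, 5): d=(5,5) inclusive
  edge (15, 5)→(13, 7): d=(-2,2) inclusive
    (5,0)@(11, 1): e=[4,0,16] → █  [on edge]
    (6,0)@(13, 1): e=[18,-10,12] → ·
    (5,1)@(11, 3): e=[-2,10,12] → ·
    (6,1)@(13, 3): e=[12,0,8] → █  [on edge]
    (7,1)@(15, 3): e=[26,-10,4] → ·
    (8,1)@(17, 3): e=[40,-20,0] → ·  [on edge]
    (6,2)@(13, 5): e=[6,10,4] → █
    (7,2)@(15, 5): e=[20,0,0] → █  [on edge]
    (8,2)@(17, 5): e=[34,-10,-4] → ·
    (6,3)@(13, 7): e=[0,20,0] → █  [on edge]
    (7,3)@(15, 7): e=[14,10,-4] → ·
    (8,3)@(17, 7): e=[28,0,-8] → ·  [on edge]
    (5,4)@(11, 9): e=[-20,40,0] → ·  [on edge]
    (4,5)@(9, 11): e=[-40,60,0] → ·  [on edge]
    (3,6)@(7, 13): e=[-60,80,0] → ·  [on edge]
  covered (5 px):
    · · · · · █ · · ·
    · · · · · · █ · ·
    · · · · · · █ █ ·
    · · · · · · █ · ·
    · · · · · · · · ·
    · · · · · · · · ·
    · · · · · · · · ·

Final: [0,8,12]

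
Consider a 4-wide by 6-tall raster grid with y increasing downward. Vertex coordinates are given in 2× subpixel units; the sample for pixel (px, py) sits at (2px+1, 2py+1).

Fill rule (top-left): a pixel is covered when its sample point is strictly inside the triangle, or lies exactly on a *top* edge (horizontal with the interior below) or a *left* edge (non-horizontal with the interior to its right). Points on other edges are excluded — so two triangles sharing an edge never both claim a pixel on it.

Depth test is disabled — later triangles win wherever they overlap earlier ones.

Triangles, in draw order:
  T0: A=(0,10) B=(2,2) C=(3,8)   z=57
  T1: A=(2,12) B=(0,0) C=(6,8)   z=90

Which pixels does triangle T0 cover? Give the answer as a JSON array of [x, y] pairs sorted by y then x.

T0:
  2·area = 20
  edge (0, 10)→(2, 2): d=(2,-8) top-left  bias=+0
  edge (2, 2)→(3, 8): d=(1,6) right/bottom  bias=-1
  edge (3, 8)→(0, 10): d=(-3,2) right/bottom  bias=-1
    (0,3)@(1, 7): e=[2,11,7] → X
    (1,3)@(3, 7): e=[18,-1,3] → .
    (0,4)@(1, 9): e=[6,13,1] → X
    (1,4)@(3, 9): e=[22,1,-3] → .
    (0,5)@(1, 11): e=[10,15,-5] → .
  covered (2 px):
    . . . .
    . . . .
    . . . .
    X . . .
    X . . .
    . . . .
T1:
  2·area = 56
  edge (2, 12)→(0, 0): d=(-2,-12) top-left  bias=+0
  edge (0, 0)→(6, 8): d=(6,8) right/bottom  bias=-1
  edge (6, 8)→(2, 12): d=(-4,4) right/bottom  bias=-1
    (0,1)@(1, 3): e=[6,10,40] → X
    (1,1)@(3, 3): e=[30,-6,32] → .
    (0,2)@(1, 5): e=[2,22,32] → X
    (1,2)@(3, 5): e=[26,6,24] → X
    (2,2)@(5, 5): e=[50,-10,16] → .
    (0,3)@(1, 7): e=[-2,34,24] → .
    (1,3)@(3, 7): e=[22,18,16] → X
    (2,3)@(5, 7): e=[46,2,8] → X
    (3,3)@(7, 7): e=[70,-14,0] → .  [on edge]
    (1,4)@(3, 9): e=[18,30,8] → X
    (2,4)@(5, 9): e=[42,14,0] → .  [on edge]
    (1,5)@(3, 11): e=[14,42,0] → .  [on edge]
  covered (6 px):
    . . . .
    X . . .
    X X . .
    . X X .
    . X . .
    . . . .

Final: [[0,3],[0,4]]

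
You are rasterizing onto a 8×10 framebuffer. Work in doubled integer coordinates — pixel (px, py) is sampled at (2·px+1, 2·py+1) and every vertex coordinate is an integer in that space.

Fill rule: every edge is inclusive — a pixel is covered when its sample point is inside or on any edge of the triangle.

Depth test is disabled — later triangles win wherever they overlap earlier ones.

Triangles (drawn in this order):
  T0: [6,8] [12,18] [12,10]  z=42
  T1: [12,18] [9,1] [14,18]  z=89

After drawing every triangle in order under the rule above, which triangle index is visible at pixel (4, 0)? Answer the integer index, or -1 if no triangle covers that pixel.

T0:
  2·area = 48  (B↔C swapped to make it positive)
  edge (6, 8)→(12, 10): d=(6,2) inclusive
  edge (12, 10)→(12, 18): d=(0,8) inclusive
  edge (12, 18)→(6, 8): d=(-6,-10) inclusive
    (1,1)@(3, 3): e=[-24,72,0] → ·  [on edge]
    (1,3)@(3, 7): e=[0,72,-24] → ·  [on edge]
    (3,4)@(7, 9): e=[4,40,4] → █
    (4,4)@(9, 9): e=[0,24,24] → █  [on edge]
    (5,4)@(11, 9): e=[-4,8,44] → ·
    (3,5)@(7, 11): e=[16,40,-8] → ·
    (4,5)@(9, 11): e=[12,24,12] → █
    (5,5)@(11, 11): e=[8,8,32] → █
    (6,5)@(13, 11): e=[4,-8,52] → ·
    (7,5)@(15, 11): e=[0,-24,72] → ·  [on edge]
    (4,6)@(9, 13): e=[24,24,0] → █  [on edge]
    (6,6)@(13, 13): e=[16,-8,40] → ·
  covered (7 px):
    · · · · · · · ·
    · · · · · · · ·
    · · · · · · · ·
    · · · · · · · ·
    · · · █ █ · · ·
    · · · · █ █ · ·
    · · · · █ █ · ·
    · · · · · █ · ·
    · · · · · · · ·
    · · · · · · · ·
T1:
  2·area = 34
  edge (12, 18)→(9, 1): d=(-3,-17) inclusive
  edge (9, 1)→(14, 18): d=(5,17) inclusive
  edge (14, 18)→(12, 18): d=(-2,0) inclusive
    (4,0)@(9, 1): e=[0,0,34] → █  [on edge]
    (5,0)@(11, 1): e=[34,-34,34] → ·
    (4,1)@(9, 3): e=[-6,10,30] → ·
    (5,4)@(11, 9): e=[10,6,18] → █
    (6,4)@(13, 9): e=[44,-28,18] → ·
    (5,5)@(11, 11): e=[4,16,14] → █
    (6,5)@(13, 11): e=[38,-18,14] → ·
    (5,6)@(11, 13): e=[-2,26,10] → ·
    (6,7)@(13, 15): e=[26,2,6] → █
    (7,7)@(15, 15): e=[60,-32,6] → ·
    (6,8)@(13, 17): e=[20,12,2] → █
    (7,8)@(15, 17): e=[54,-22,2] → ·
  covered (5 px):
    · · · · █ · · ·
    · · · · · · · ·
    · · · · · · · ·
    · · · · · · · ·
    · · · · · █ · ·
    · · · · · █ · ·
    · · · · · · · ·
    · · · · · · █ ·
    · · · · · · █ ·
    · · · · · · · ·

Z-buffer (winner per pixel, '.' = empty):
  . . . . 1 . . .
  . . . . . . . .
  . . . . . . . .
  . . . . . . . .
  . . . 0 0 1 . .
  . . . . 0 1 . .
  . . . . 0 0 . .
  . . . . . 0 1 .
  . . . . . . 1 .
  . . . . . . . .

Final: 1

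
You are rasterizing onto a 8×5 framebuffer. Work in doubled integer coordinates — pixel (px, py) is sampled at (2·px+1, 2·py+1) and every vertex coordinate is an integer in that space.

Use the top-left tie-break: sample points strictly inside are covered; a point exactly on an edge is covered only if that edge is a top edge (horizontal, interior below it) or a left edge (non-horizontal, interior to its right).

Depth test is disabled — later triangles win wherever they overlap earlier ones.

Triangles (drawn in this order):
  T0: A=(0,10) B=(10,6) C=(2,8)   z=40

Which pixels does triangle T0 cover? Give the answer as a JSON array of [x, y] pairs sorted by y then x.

T0:
  2·area = 12  (B↔C swapped to make it positive)
  edge (0, 10)→(2, 8): d=(2,-2) top-left  bias=+0
  edge (2, 8)→(10, 6): d=(8,-2) top-left  bias=+0
  edge (10, 6)→(0, 10): d=(-10,4) right/bottom  bias=-1
    (4,0)@(9, 1): e=[0,-42,54] → .  [on edge]
    (3,1)@(7, 3): e=[0,-30,42] → .  [on edge]
    (2,2)@(5, 5): e=[0,-18,30] → .  [on edge]
    (1,3)@(3, 7): e=[0,-6,18] → .  [on edge]
    (3,3)@(7, 7): e=[8,2,2] → X
    (4,3)@(9, 7): e=[12,6,-6] → .
    (0,4)@(1, 9): e=[0,6,6] → X  [on edge]
    (1,4)@(3, 9): e=[4,10,-2] → .
    (3,4)@(7, 9): e=[12,18,-18] → .
  covered (2 px):
    . . . . . . . .
    . . . . . . . .
    . . . . . . . .
    . . . X . . . .
    X . . . . . . .

Result: [[3,3],[0,4]]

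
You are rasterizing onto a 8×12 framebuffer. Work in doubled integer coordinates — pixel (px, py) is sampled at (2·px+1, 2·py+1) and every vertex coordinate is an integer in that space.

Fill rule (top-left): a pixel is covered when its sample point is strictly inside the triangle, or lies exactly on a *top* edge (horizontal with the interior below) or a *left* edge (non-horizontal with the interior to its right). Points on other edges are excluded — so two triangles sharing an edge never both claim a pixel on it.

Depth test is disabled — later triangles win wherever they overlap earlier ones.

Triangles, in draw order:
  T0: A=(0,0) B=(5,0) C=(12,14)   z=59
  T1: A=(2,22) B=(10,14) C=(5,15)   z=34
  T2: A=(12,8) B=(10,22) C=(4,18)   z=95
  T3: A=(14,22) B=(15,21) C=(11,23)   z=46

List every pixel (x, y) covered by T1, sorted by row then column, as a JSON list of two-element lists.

T0:
  2·area = 70
  edge (0, 0)→(5, 0): d=(5,0) top-left  bias=+0
  edge (5, 0)→(12, 14): d=(7,14) right/bottom  bias=-1
  edge (12, 14)→(0, 0): d=(-12,-14) top-left  bias=+0
    (0,0)@(1, 1): e=[5,63,2] → X
    (1,0)@(3, 1): e=[5,35,30] → X
    (2,0)@(5, 1): e=[5,7,58] → X
    (3,0)@(7, 1): e=[5,-21,86] → .
    (0,1)@(1, 3): e=[15,77,-22] → .
    (1,1)@(3, 3): e=[15,49,6] → X
    (3,1)@(7, 3): e=[15,-7,62] → .
    (1,2)@(3, 5): e=[25,63,-18] → .
    (2,2)@(5, 5): e=[25,35,10] → X
    (3,2)@(7, 5): e=[25,7,38] → X
    (4,2)@(9, 5): e=[25,-21,66] → .
    (2,3)@(5, 7): e=[35,49,-14] → .
  covered (9 px):
    X X X . . . . .
    . X X . . . . .
    . . X X . . . .
    . . . X . . . .
    . . . . X . . .
    . . . . . . . .
    . . . . . . . .
    . . . . . . . .
    . . . . . . . .
    . . . . . . . .
    . . . . . . . .
    . . . . . . . .
T1:
  2·area = 32  (B↔C swapped to make it positive)
  edge (2, 22)→(5, 15): d=(3,-7) top-left  bias=+0
  edge (5, 15)→(10, 14): d=(5,-1) top-left  bias=+0
  edge (10, 14)→(2, 22): d=(-8,8) right/bottom  bias=-1
    (5,0)@(11, 1): e=[0,-64,96] → .  [on edge]
    (7,4)@(15, 9): e=[52,-20,0] → .  [on edge]
    (6,5)@(13, 11): e=[44,-12,0] → .  [on edge]
    (5,6)@(11, 13): e=[36,-4,0] → .  [on edge]
    (7,6)@(15, 13): e=[64,0,-32] → .  [on edge]
    (2,7)@(5, 15): e=[0,0,32] → X  [on edge]
    (3,7)@(7, 15): e=[14,2,16] → X
    (4,7)@(9, 15): e=[28,4,0] → .  [on edge]
    (2,8)@(5, 17): e=[6,10,16] → X
    (3,8)@(7, 17): e=[20,12,0] → .  [on edge]
    (2,9)@(5, 19): e=[12,20,0] → .  [on edge]
    (1,10)@(3, 21): e=[4,28,0] → .  [on edge]
    (0,11)@(1, 23): e=[-4,36,0] → .  [on edge]
  covered (3 px):
    . . . . . . . .
    . . . . . . . .
    . . . . . . . .
    . . . . . . . .
    . . . . . . . .
    . . . . . . . .
    . . . . . . . .
    . . X X . . . .
    . . X . . . . .
    . . . . . . . .
    . . . . . . . .
    . . . . . . . .
T2:
  2·area = 92
  edge (12, 8)→(10, 22): d=(-2,14) right/bottom  bias=-1
  edge (10, 22)→(4, 18): d=(-6,-4) top-left  bias=+0
  edge (4, 18)→(12, 8): d=(8,-10) top-left  bias=+0
    (6,0)@(13, 1): e=[0,138,-46] → .  [on edge]
    (5,5)@(11, 11): e=[8,70,14] → X
    (6,5)@(13, 11): e=[-20,78,34] → .
    (4,6)@(9, 13): e=[32,50,10] → X
    (6,6)@(13, 13): e=[-24,66,50] → .
    (3,7)@(7, 15): e=[56,30,6] → X
    (5,7)@(11, 15): e=[0,46,46] → .  [on edge]
    (2,8)@(5, 17): e=[80,10,2] → X
    (5,8)@(11, 17): e=[-4,34,62] → .
    (2,9)@(5, 19): e=[76,-2,18] → .
    (3,9)@(7, 19): e=[48,6,38] → X
    (5,9)@(11, 19): e=[-8,22,78] → .
  covered (11 px):
    . . . . . . . .
    . . . . . . . .
    . . . . . . . .
    . . . . . . . .
    . . . . . . . .
    . . . . . X . .
    . . . . X X . .
    . . . X X . . .
    . . X X X . . .
    . . . X X . . .
    . . . . X . . .
    . . . . . . . .
T3:
  2·area = 2  (B↔C swapped to make it positive)
  edge (14, 22)→(11, 23): d=(-3,1) right/bottom  bias=-1
  edge (11, 23)→(15, 21): d=(4,-2) top-left  bias=+0
  edge (15, 21)→(14, 22): d=(-1,1) right/bottom  bias=-1
    (7,10)@(15, 21): e=[2,0,0] → .  [on edge]
    (5,11)@(11, 23): e=[0,0,2] → .  [on edge]
    (6,11)@(13, 23): e=[-2,4,0] → .  [on edge]
  covered (0 px):
    . . . . . . . .
    . . . . . . . .
    . . . . . . . .
    . . . . . . . .
    . . . . . . . .
    . . . . . . . .
    . . . . . . . .
    . . . . . . . .
    . . . . . . . .
    . . . . . . . .
    . . . . . . . .
    . . . . . . . .

Answer: [[2,7],[3,7],[2,8]]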